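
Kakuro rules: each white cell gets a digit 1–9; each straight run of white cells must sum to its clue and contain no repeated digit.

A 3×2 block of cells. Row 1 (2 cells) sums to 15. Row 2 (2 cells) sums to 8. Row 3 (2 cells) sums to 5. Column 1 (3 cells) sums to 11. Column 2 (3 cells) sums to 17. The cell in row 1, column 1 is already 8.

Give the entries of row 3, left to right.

1, 4

(1,2) = 15 − 8 = 7 completes the 15 across.
No cell is forced outright now. (2,1) can only be 1 or 2 (the digits allowed by both its 8 across and its 11 down). If (2,1) = 1: then (2,2) would have to be in {7} for the 8 across but in {1,2,4,6,8,9} for the 17 down — contradiction. So (2,1) = 2.
(2,2) = 8 − 2 = 6 completes the 8 across.
(3,1) = 11 − 10 = 1 completes the 11 down.
(3,2) = 5 − 1 = 4 completes the 5 across.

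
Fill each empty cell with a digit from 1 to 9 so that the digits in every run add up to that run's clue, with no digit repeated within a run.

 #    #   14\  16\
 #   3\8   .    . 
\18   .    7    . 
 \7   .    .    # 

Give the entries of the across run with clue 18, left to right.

3 in 2 cells must be {1,2}; 16 in 2 cells must be {7,9}.
The 8 across and the 16 down share only 7, so R1C3 = 7.
Given what's placed, R2C1 must be 2 to fit the 18 across and 3 down.
R2C3 = 18 − 9 = 9 completes the 18 across.
R3C1 = 3 − 2 = 1 completes the 3 down.
R3C2 = 7 − 1 = 6 completes the 7 across.
R1C2 = 8 − 7 = 1 completes the 8 across.

2 7 9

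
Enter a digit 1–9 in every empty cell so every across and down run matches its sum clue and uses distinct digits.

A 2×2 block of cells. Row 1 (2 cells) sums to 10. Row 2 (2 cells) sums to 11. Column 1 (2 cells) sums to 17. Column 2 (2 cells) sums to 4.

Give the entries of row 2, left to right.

17 in 2 cells must be {8,9}; 4 in 2 cells must be {1,3}.
The 11 across and the 4 down share only 3, so (2,2) = 3.
(1,2) = 4 − 3 = 1 completes the 4 down.
(2,1) = 11 − 3 = 8 completes the 11 across.
(1,1) = 10 − 1 = 9 completes the 10 across.

8 3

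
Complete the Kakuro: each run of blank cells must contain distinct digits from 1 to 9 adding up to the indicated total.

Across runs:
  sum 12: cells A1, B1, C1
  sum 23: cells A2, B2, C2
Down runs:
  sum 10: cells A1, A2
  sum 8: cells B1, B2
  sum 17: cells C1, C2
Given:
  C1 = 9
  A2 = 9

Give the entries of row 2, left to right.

23 in 3 cells must be {6,8,9}; 17 in 2 cells must be {8,9}.
A1 = 10 − 9 = 1 completes the 10 down.
B1 = 12 − 10 = 2 completes the 12 across.
B2 = 8 − 2 = 6 completes the 8 down.
C2 = 23 − 15 = 8 completes the 23 across.

9, 6, 8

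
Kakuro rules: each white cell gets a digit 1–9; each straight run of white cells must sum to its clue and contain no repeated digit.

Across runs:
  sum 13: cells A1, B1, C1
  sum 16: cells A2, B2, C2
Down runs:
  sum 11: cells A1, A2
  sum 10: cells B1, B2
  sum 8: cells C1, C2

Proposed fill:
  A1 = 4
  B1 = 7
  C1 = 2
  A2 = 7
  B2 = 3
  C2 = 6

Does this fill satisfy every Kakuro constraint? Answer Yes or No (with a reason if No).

Across: 4+7+2=13; 7+3+6=16. Down: 4+7=11; 7+3=10; 2+6=8. No digit repeats within any run.

Yes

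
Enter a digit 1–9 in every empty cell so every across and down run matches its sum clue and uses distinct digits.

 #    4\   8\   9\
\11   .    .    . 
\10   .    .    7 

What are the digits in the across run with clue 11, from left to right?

4 in 2 cells must be {1,3}.
R1C3 = 9 − 7 = 2 completes the 9 down.
Given what's placed, R2C1 must be 1 to fit the 10 across and 4 down.
R2C2 = 10 − 8 = 2 completes the 10 across.
R1C1 = 4 − 1 = 3 completes the 4 down.
R1C2 = 11 − 5 = 6 completes the 11 across.

3 6 2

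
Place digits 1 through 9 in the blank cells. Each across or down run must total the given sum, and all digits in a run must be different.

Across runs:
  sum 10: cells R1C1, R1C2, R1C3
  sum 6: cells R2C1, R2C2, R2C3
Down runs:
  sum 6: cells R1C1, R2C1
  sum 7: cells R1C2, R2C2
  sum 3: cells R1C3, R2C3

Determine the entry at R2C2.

6 in 3 cells must be {1,2,3}; 3 in 2 cells must be {1,2}.
Nothing is forced directly, so branch on R2C1, whose candidates are 1 or 2. If R2C1 = 2: that forces R1C1 = 4, R1C3 = 1, after which R2C3 would have to be in {1,3} for the 6 across but in {2} for the 3 down — contradiction. So R2C1 = 1.
R1C1 = 6 − 1 = 5 completes the 6 down.
Given what's placed, R2C3 must be 2 to fit the 6 across and 3 down.
R1C3 = 3 − 2 = 1 completes the 3 down.
R2C2 = 6 − 3 = 3 completes the 6 across.
R1C2 = 10 − 6 = 4 completes the 10 across.

3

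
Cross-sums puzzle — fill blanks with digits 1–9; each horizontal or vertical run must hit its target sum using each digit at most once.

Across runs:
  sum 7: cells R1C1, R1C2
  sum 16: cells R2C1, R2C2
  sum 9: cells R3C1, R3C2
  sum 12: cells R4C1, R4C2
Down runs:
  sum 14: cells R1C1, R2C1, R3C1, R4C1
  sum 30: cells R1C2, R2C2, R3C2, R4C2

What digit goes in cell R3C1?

16 in 2 cells must be {7,9}; 30 in 4 cells must be {6,7,8,9}.
Only 6 fits R1C2 under both its across sum 7 and down sum 30.
The 16 across and the 14 down share only 7, so R2C1 = 7.
R2C2 = 16 − 7 = 9 completes the 16 across.
R4C1 = 4: the only remaining digit allowed by both the 12 across and the 14 down.
R4C2 = 12 − 4 = 8 completes the 12 across.
R1C1 = 7 − 6 = 1 completes the 7 across.
R3C1 = 14 − 12 = 2 completes the 14 down.

2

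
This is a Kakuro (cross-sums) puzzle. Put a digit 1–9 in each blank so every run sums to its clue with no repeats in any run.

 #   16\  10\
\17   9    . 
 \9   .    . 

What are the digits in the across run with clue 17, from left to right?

17 in 2 cells must be {8,9}; 16 in 2 cells must be {7,9}.
R1C2 = 17 − 9 = 8 completes the 17 across.
R2C1 = 16 − 9 = 7 completes the 16 down.
R2C2 = 9 − 7 = 2 completes the 9 across.

9 8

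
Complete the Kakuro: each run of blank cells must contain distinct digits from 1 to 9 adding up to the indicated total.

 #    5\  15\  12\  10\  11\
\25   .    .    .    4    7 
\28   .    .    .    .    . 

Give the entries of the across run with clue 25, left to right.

R2C4 = 10 − 4 = 6 completes the 10 down.
R2C5 = 11 − 7 = 4 completes the 11 down.
Nothing is forced directly, so branch on R2C2, whose candidates are 7 or 8 or 9. If R2C2 = 7: that forces R1C2 = 8, R1C3 = 5, after which R2C3 would have to be in {2,3,8,9} for the 28 across but in {7} for the 12 down — contradiction. If R2C2 = 8: then R1C2 would have to be in {1,2,3,5,6,8,9} for the 25 across but in {7} for the 15 down — contradiction. So R2C2 = 9.
R1C2 = 15 − 9 = 6 completes the 15 down.
Given what's placed, R1C1 must be 3 to fit the 25 across and 5 down.
R1C3 = 25 − 20 = 5 completes the 25 across.
R2C1 = 5 − 3 = 2 completes the 5 down.
R2C3 = 28 − 21 = 7 completes the 28 across.

3, 6, 5, 4, 7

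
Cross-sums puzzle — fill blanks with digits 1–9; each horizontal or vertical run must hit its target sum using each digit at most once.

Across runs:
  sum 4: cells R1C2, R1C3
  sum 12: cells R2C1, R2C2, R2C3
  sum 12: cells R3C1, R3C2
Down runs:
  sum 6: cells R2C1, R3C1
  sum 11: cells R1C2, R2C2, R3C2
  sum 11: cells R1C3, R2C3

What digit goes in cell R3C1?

4 in 2 cells must be {1,3}.
The 4 across and the 11 down share only 3, so R1C3 = 3.
R2C3 = 11 − 3 = 8 completes the 11 down.
R1C2 = 4 − 3 = 1 completes the 4 across.
R2C1 = 1: the only remaining digit allowed by both the 12 across and the 6 down.
R2C2 = 12 − 9 = 3 completes the 12 across.
R3C1 = 6 − 1 = 5 completes the 6 down.
R3C2 = 12 − 5 = 7 completes the 12 across.

5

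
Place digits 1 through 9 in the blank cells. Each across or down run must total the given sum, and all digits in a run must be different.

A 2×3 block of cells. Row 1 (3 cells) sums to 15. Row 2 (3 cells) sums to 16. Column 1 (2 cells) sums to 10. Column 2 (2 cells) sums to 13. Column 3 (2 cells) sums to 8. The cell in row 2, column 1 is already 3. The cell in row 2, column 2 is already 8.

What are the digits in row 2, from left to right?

(1,1) = 10 − 3 = 7 completes the 10 down.
(1,2) = 13 − 8 = 5 completes the 13 down.
(1,3) = 15 − 12 = 3 completes the 15 across.
(2,3) = 16 − 11 = 5 completes the 16 across.

3 8 5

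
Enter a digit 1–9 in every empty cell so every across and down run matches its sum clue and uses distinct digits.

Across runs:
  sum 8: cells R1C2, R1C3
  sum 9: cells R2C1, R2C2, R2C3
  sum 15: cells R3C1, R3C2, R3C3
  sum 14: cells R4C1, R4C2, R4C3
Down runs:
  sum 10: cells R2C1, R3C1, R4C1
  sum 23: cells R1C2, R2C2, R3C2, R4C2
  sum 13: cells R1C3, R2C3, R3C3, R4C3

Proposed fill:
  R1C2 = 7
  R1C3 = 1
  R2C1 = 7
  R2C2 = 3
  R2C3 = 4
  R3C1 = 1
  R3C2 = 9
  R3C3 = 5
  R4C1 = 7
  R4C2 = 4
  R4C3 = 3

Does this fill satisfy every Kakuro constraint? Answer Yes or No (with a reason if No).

No — the across run R2C1–R2C3 sums to 14, not 9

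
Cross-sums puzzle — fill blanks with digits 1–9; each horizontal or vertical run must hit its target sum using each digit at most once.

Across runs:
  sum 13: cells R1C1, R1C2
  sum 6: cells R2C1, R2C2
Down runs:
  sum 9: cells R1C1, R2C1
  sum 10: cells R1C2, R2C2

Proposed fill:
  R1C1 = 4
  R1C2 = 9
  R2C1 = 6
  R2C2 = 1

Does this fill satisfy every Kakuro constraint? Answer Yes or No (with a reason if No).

No — the down run R1C1–R2C1 sums to 10, not 9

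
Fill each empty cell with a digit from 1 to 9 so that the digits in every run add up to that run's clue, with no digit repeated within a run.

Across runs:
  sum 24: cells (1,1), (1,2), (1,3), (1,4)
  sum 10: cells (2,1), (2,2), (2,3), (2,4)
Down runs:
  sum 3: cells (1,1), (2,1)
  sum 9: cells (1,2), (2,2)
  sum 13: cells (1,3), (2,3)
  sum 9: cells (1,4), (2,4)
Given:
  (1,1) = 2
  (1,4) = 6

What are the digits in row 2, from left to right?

1 2 4 3

10 in 4 cells must be {1,2,3,4}; 3 in 2 cells must be {1,2}.
Given what's placed, (1,2) must be 7 to fit the 24 across and 9 down.
(1,3) = 24 − 15 = 9 completes the 24 across.
(2,1) = 3 − 2 = 1 completes the 3 down.
(2,2) = 9 − 7 = 2 completes the 9 down.
(2,3) = 13 − 9 = 4 completes the 13 down.
(2,4) = 10 − 7 = 3 completes the 10 across.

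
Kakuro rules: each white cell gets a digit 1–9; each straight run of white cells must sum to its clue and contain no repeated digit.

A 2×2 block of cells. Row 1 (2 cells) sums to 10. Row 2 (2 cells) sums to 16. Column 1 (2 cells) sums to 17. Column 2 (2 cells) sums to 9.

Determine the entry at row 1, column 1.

8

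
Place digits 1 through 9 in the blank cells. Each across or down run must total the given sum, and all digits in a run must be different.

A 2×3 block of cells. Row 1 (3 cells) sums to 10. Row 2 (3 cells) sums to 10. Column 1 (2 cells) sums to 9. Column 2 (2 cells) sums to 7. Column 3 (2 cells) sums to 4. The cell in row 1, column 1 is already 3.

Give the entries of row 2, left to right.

6 1 3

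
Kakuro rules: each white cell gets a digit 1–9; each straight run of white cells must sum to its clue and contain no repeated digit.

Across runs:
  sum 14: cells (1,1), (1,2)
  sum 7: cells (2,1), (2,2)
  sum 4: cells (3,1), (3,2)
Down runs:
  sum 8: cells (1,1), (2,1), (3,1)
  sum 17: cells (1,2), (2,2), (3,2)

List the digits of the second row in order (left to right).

4 in 2 cells must be {1,3}.
The 14 across and the 8 down share only 5, so (1,1) = 5.
(1,2) = 14 − 5 = 9 completes the 14 across.
Given what's placed, (3,1) must be 1 to fit the 4 across and 8 down.
(3,2) = 4 − 1 = 3 completes the 4 across.
(2,1) = 8 − 6 = 2 completes the 8 down.
(2,2) = 7 − 2 = 5 completes the 7 across.

2, 5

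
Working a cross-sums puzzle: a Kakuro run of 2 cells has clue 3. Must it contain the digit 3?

No

The only way to make 3 from 2 distinct digits is {1,2}, which does not contain 3.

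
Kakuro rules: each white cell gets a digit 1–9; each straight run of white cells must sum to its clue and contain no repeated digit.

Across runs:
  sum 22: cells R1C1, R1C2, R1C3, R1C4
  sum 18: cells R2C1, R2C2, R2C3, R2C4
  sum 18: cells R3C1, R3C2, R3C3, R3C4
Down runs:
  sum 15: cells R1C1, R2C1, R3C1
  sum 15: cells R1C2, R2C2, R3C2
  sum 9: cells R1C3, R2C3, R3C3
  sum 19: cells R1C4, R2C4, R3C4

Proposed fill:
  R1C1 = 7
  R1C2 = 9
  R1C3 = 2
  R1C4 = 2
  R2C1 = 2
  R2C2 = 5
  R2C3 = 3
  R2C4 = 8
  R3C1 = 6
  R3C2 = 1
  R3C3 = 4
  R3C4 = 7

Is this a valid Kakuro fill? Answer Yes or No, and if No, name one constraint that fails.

No — the across run R1C1–R1C4 sums to 20, not 22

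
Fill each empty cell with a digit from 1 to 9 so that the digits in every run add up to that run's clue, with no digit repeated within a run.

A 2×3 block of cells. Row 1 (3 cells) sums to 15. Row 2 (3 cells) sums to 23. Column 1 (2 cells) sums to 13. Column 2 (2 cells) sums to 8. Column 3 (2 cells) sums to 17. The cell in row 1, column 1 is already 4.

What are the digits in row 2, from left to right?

9 6 8

23 in 3 cells must be {6,8,9}; 17 in 2 cells must be {8,9}.
(2,1) = 13 − 4 = 9 completes the 13 down.
(2,2) = 6: the only remaining digit allowed by both the 23 across and the 8 down.
(2,3) = 23 − 15 = 8 completes the 23 across.
(1,2) = 8 − 6 = 2 completes the 8 down.
(1,3) = 15 − 6 = 9 completes the 15 across.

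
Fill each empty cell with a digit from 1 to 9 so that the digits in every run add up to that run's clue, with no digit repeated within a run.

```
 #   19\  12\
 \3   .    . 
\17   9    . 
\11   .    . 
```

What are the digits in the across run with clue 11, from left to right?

3 in 2 cells must be {1,2}; 17 in 2 cells must be {8,9}.
Given what's placed, R1C1 must be 2 to fit the 3 across and 19 down.
R1C2 = 3 − 2 = 1 completes the 3 across.
R2C2 = 17 − 9 = 8 completes the 17 across.
R3C1 = 19 − 11 = 8 completes the 19 down.
R3C2 = 11 − 8 = 3 completes the 11 across.

8 3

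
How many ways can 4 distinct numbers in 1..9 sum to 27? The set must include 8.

2

4 distinct digits from 1–9 sum between 10 and 30.
Keeping only sets containing 8.
Enumerating: {3,7,8,9}, {4,6,8,9}.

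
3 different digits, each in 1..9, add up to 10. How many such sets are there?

3 distinct digits from 1–9 sum between 6 and 24.
Enumerating: {1,2,7}, {1,3,6}, {1,4,5}, {2,3,5}.

4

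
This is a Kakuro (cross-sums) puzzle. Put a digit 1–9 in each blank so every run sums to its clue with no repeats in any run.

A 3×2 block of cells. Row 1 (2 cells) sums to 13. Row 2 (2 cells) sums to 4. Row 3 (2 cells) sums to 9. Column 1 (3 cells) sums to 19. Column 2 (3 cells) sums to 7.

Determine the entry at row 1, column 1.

9

4 in 2 cells must be {1,3}; 7 in 3 cells must be {1,2,4}.
The 13 across and the 7 down share only 4, so (1,2) = 4.
The 4 across and the 19 down share only 3, so (2,1) = 3.
(2,2) = 4 − 3 = 1 completes the 4 across.
(3,1) = 7: the only remaining digit allowed by both the 9 across and the 19 down.
(3,2) = 9 − 7 = 2 completes the 9 across.
(1,1) = 13 − 4 = 9 completes the 13 across.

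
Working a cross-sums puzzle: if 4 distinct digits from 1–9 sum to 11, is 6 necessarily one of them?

The only way to make 11 from 4 distinct digits is {1,2,3,5}, which does not contain 6.

No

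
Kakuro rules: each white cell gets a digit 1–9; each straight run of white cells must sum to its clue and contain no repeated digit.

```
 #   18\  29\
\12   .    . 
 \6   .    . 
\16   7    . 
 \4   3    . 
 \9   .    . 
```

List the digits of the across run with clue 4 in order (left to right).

16 in 2 cells must be {7,9}; 4 in 2 cells must be {1,3}.
Given what's placed, R1C1 must be 5 to fit the 12 across and 18 down.
R1C2 = 12 − 5 = 7 completes the 12 across.
R3C2 = 16 − 7 = 9 completes the 16 across.
R4C2 = 4 − 3 = 1 completes the 4 across.

3 1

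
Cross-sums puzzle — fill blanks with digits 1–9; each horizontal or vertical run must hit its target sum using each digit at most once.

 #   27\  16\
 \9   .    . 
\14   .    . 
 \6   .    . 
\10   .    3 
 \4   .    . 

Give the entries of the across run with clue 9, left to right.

5 4

4 in 2 cells must be {1,3}; 16 in 5 cells must be {1,2,3,4,6}.
Given what's placed, R2C2 must be 6 to fit the 14 across and 16 down.
R4C1 = 10 − 3 = 7 completes the 10 across.
Given what's placed, R5C2 must be 1 to fit the 4 across and 16 down.
R2C1 = 14 − 6 = 8 completes the 14 across.
R5C1 = 4 − 1 = 3 completes the 4 across.
Nothing is forced directly, so branch on R1C1, whose candidates are 4 or 5. If R1C1 = 4: then R1C2 would have to be in {5} for the 9 across but in {2,4} for the 16 down — contradiction. So R1C1 = 5.
R1C2 = 9 − 5 = 4 completes the 9 across.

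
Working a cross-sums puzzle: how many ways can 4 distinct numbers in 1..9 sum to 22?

11

4 distinct digits from 1–9 sum between 10 and 30.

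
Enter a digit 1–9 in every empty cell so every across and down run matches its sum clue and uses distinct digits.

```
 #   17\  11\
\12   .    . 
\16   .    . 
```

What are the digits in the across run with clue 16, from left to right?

9 7

16 in 2 cells must be {7,9}; 17 in 2 cells must be {8,9}.
The 16 across and the 17 down share only 9, so R2C1 = 9.
R2C2 = 16 − 9 = 7 completes the 16 across.
R1C1 = 17 − 9 = 8 completes the 17 down.
R1C2 = 12 − 8 = 4 completes the 12 across.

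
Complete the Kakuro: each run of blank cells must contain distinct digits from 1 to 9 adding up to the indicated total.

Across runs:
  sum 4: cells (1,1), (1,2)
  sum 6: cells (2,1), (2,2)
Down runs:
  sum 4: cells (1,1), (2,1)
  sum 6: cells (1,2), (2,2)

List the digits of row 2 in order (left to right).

4 in 2 cells must be {1,3}.
The 4 across and the 6 down share only 1, so (1,2) = 1.
The 6 across and the 4 down share only 1, so (2,1) = 1.
(2,2) = 6 − 1 = 5 completes the 6 across.
(1,1) = 4 − 1 = 3 completes the 4 across.

1 5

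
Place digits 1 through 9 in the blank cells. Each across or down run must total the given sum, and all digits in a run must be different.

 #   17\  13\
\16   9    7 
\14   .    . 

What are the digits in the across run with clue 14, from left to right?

8, 6

16 in 2 cells must be {7,9}; 17 in 2 cells must be {8,9}.
R2C1 = 17 − 9 = 8 completes the 17 down.
R2C2 = 14 − 8 = 6 completes the 14 across.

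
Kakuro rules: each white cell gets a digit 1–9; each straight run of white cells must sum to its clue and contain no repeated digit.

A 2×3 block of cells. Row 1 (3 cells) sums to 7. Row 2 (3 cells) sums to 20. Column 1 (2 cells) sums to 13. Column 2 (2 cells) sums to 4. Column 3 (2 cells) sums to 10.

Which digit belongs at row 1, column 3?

7 in 3 cells must be {1,2,4}; 4 in 2 cells must be {1,3}.
The 7 across and the 13 down share only 4, so (1,1) = 4.
Given what's placed, (1,2) must be 1 to fit the 7 across and 4 down.
(1,3) = 7 − 5 = 2 completes the 7 across.
(2,1) = 13 − 4 = 9 completes the 13 down.
(2,2) = 4 − 1 = 3 completes the 4 down.
(2,3) = 20 − 12 = 8 completes the 20 across.

2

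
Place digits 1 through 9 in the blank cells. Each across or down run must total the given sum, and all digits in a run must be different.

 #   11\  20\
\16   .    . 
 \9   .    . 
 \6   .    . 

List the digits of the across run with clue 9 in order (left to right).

16 in 2 cells must be {7,9}.
The 16 across and the 11 down share only 7, so R1C1 = 7.
R1C2 = 16 − 7 = 9 completes the 16 across.
Given what's placed, R3C1 must be 1 to fit the 6 across and 11 down.
R3C2 = 6 − 1 = 5 completes the 6 across.
R2C1 = 11 − 8 = 3 completes the 11 down.
R2C2 = 9 − 3 = 6 completes the 9 across.

3, 6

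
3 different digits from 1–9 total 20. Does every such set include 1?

No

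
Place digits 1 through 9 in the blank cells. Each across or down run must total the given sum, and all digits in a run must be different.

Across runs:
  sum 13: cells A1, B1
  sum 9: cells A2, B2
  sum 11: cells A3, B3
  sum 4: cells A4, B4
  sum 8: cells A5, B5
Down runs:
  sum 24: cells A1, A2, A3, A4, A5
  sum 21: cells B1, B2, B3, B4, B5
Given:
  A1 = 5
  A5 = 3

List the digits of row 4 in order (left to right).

4 in 2 cells must be {1,3}.
B1 = 13 − 5 = 8 completes the 13 across.
A4 = 1: the only remaining digit allowed by both the 4 across and the 24 down.
B4 = 4 − 1 = 3 completes the 4 across.

1, 3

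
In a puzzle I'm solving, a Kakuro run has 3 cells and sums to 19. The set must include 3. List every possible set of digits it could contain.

{3,7,9}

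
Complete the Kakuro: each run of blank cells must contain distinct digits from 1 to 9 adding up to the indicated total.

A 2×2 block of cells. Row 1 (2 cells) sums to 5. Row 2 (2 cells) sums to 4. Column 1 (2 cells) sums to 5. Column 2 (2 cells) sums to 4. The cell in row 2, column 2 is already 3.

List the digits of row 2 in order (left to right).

1 3

4 in 2 cells must be {1,3}.
(1,2) = 4 − 3 = 1 completes the 4 down.
(2,1) = 4 − 3 = 1 completes the 4 across.
(1,1) = 5 − 1 = 4 completes the 5 across.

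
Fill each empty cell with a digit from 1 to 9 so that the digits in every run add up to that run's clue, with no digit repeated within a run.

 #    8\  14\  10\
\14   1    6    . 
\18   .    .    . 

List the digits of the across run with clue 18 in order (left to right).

7, 8, 3

R1C3 = 14 − 7 = 7 completes the 14 across.
R2C1 = 8 − 1 = 7 completes the 8 down.
R2C2 = 14 − 6 = 8 completes the 14 down.
R2C3 = 18 − 15 = 3 completes the 18 across.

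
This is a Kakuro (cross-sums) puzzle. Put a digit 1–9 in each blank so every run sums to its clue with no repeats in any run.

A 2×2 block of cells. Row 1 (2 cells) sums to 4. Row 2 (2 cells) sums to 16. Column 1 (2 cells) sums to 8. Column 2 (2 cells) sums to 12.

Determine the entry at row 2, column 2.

9

4 in 2 cells must be {1,3}; 16 in 2 cells must be {7,9}.
The 4 across and the 12 down share only 3, so (1,2) = 3.
The 16 across and the 8 down share only 7, so (2,1) = 7.
(2,2) = 16 − 7 = 9 completes the 16 across.
(1,1) = 4 − 3 = 1 completes the 4 across.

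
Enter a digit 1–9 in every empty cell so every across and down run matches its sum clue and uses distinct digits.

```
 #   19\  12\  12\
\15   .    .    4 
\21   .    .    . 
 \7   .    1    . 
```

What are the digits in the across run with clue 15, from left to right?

8, 3, 4

7 in 3 cells must be {1,2,4}.
Given what's placed, R3C3 must be 2 to fit the 7 across and 12 down.
R2C3 = 12 − 6 = 6 completes the 12 down.
R3C1 = 7 − 3 = 4 completes the 7 across.
Nothing is forced directly, so branch on R2C1, whose candidates are 7 or 8. If R2C1 = 8: then R1C1 would have to be in {2,3,5,6,8,9} for the 15 across but in {7} for the 19 down — contradiction. So R2C1 = 7.
R1C1 = 19 − 11 = 8 completes the 19 down.
R1C2 = 15 − 12 = 3 completes the 15 across.
R2C2 = 21 − 13 = 8 completes the 21 across.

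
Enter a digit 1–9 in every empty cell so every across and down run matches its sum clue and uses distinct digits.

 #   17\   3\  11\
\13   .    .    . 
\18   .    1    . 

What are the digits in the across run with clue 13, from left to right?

17 in 2 cells must be {8,9}; 3 in 2 cells must be {1,2}.
R1C2 = 3 − 1 = 2 completes the 3 down.
R1C1 = 8: the only remaining digit allowed by both the 13 across and the 17 down.
R1C3 = 13 − 10 = 3 completes the 13 across.
R2C1 = 17 − 8 = 9 completes the 17 down.
R2C3 = 18 − 10 = 8 completes the 18 across.

8 2 3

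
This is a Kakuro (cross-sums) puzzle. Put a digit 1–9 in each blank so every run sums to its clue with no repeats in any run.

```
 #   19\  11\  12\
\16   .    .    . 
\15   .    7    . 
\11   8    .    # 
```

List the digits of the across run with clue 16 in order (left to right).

R3C2 = 11 − 8 = 3 completes the 11 across.
R1C2 = 11 − 10 = 1 completes the 11 down.
No cell is forced outright now. R2C3 can only be 3 or 5 (the digits allowed by both its 15 across and its 12 down). If R2C3 = 5: that forces R1C3 = 7, after which R2C1 would have to be in {3} for the 15 across but in {2,4,5,6,7,9} for the 19 down — contradiction. So R2C3 = 3.
R1C3 = 12 − 3 = 9 completes the 12 down.
R2C1 = 15 − 10 = 5 completes the 15 across.
R1C1 = 16 − 10 = 6 completes the 16 across.

6 1 9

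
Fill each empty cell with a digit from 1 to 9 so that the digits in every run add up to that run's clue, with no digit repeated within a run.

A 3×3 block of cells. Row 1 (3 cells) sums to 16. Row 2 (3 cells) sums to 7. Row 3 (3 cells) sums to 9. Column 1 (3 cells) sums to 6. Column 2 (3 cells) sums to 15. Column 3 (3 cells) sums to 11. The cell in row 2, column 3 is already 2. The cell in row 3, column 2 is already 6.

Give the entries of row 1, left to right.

3 5 8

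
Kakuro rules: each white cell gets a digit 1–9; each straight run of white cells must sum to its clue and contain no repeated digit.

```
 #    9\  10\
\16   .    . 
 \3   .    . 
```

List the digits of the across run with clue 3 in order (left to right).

16 in 2 cells must be {7,9}; 3 in 2 cells must be {1,2}.
The 16 across and the 9 down share only 7, so R1C1 = 7.
R1C2 = 16 − 7 = 9 completes the 16 across.
R2C1 = 9 − 7 = 2 completes the 9 down.
R2C2 = 3 − 2 = 1 completes the 3 across.

2, 1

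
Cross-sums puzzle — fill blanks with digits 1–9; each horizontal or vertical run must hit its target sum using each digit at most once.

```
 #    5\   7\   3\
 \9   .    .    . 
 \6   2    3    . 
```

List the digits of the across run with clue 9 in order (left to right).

3 4 2

6 in 3 cells must be {1,2,3}; 3 in 2 cells must be {1,2}.
R1C1 = 5 − 2 = 3 completes the 5 down.
R1C2 = 7 − 3 = 4 completes the 7 down.
R1C3 = 9 − 7 = 2 completes the 9 across.
R2C3 = 6 − 5 = 1 completes the 6 across.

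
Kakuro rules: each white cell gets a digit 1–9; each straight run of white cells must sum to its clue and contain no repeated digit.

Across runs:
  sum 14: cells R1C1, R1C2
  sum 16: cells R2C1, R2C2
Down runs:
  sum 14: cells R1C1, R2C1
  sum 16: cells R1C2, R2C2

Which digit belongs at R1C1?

5

16 in 2 cells must be {7,9}.
The 14 across and the 16 down share only 9, so R1C2 = 9.
The 16 across and the 14 down share only 9, so R2C1 = 9.
R2C2 = 16 − 9 = 7 completes the 16 across.
R1C1 = 14 − 9 = 5 completes the 14 across.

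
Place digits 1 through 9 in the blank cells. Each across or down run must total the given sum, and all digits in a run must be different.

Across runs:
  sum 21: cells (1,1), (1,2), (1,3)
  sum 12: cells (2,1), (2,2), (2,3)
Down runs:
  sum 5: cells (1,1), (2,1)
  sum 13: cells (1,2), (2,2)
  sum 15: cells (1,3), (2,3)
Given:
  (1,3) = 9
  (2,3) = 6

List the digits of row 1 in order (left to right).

(1,1) = 4: the only remaining digit allowed by both the 21 across and the 5 down.
(1,2) = 21 − 13 = 8 completes the 21 across.
(2,1) = 5 − 4 = 1 completes the 5 down.
(2,2) = 12 − 7 = 5 completes the 12 across.

4 8 9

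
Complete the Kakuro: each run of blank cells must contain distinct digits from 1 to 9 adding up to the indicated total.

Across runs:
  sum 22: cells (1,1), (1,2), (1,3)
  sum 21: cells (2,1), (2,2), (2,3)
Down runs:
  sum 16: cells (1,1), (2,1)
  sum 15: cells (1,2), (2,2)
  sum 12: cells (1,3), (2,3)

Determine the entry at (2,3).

5

16 in 2 cells must be {7,9}.
Nothing is forced directly, so branch on (1,1), whose candidates are 7 or 9. If (1,1) = 7: that forces (1,3) = 9, (2,1) = 9, after which (2,3) would have to be in {4,5,7,8} for the 21 across but in {3} for the 12 down — contradiction. So (1,1) = 9.
(2,1) = 16 − 9 = 7 completes the 16 down.
Nothing is forced directly, so branch on (2,3), whose candidates are 5 or 8 or 9. If (2,3) = 8: then (1,3) would have to be in {5,6,7,8} for the 22 across but in {4} for the 12 down — contradiction. If (2,3) = 9: then (1,3) would have to be in {5,6,7,8} for the 22 across but in {3} for the 12 down — contradiction. So (2,3) = 5.
(1,3) = 12 − 5 = 7 completes the 12 down.
(2,2) = 21 − 12 = 9 completes the 21 across.
(1,2) = 22 − 16 = 6 completes the 22 across.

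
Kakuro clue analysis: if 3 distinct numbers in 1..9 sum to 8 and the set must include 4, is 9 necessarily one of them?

No

The only way to make 8 from 3 distinct digits under that restriction is {1,3,4}, which does not contain 9.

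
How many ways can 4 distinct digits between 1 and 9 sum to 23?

9

4 distinct digits from 1–9 sum between 10 and 30.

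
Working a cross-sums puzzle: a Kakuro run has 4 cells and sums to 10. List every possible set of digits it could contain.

{1,2,3,4}

4 distinct digits from 1–9 sum between 10 and 30.
Only one set works: {1,2,3,4}.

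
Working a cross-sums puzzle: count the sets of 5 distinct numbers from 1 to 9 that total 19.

5

5 distinct digits from 1–9 sum between 15 and 35.
Enumerating: {1,2,3,4,9}, {1,2,3,5,8}, {1,2,3,6,7}, {1,2,4,5,7}, {1,3,4,5,6}.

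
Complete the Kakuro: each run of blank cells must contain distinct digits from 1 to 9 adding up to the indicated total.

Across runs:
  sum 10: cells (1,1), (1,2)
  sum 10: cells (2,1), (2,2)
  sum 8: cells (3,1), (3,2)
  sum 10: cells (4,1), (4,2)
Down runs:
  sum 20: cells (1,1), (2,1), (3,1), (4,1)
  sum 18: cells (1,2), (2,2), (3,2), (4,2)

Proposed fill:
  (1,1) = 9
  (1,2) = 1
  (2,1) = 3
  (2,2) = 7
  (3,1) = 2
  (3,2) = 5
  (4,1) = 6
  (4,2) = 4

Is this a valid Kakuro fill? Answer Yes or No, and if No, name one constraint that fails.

No — the down run (1,2)–(4,2) sums to 17, not 18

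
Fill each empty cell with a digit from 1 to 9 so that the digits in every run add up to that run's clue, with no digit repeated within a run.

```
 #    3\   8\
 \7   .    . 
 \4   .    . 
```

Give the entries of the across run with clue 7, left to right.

4 in 2 cells must be {1,3}; 3 in 2 cells must be {1,2}.
The 4 across and the 3 down share only 1, so R2C1 = 1.
R2C2 = 4 − 1 = 3 completes the 4 across.
R1C1 = 3 − 1 = 2 completes the 3 down.
R1C2 = 7 − 2 = 5 completes the 7 across.

2 5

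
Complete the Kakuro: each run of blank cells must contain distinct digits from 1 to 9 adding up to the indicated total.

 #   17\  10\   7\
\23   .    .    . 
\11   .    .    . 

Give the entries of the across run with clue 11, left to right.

23 in 3 cells must be {6,8,9}; 17 in 2 cells must be {8,9}.
The 23 across and the 7 down share only 6, so R1C3 = 6.
The 11 across and the 17 down share only 8, so R2C1 = 8.
R2C3 = 7 − 6 = 1 completes the 7 down.
R1C1 = 17 − 8 = 9 completes the 17 down.
R1C2 = 23 − 15 = 8 completes the 23 across.
R2C2 = 11 − 9 = 2 completes the 11 across.

8 2 1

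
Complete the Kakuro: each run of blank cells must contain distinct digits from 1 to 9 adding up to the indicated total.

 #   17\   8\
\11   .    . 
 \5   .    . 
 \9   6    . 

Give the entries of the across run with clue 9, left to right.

6 3

R3C2 = 9 − 6 = 3 completes the 9 across.
R1C2 = 4: the only remaining digit allowed by both the 11 across and the 8 down.
R2C2 = 8 − 7 = 1 completes the 8 down.
R1C1 = 11 − 4 = 7 completes the 11 across.
R2C1 = 5 − 1 = 4 completes the 5 across.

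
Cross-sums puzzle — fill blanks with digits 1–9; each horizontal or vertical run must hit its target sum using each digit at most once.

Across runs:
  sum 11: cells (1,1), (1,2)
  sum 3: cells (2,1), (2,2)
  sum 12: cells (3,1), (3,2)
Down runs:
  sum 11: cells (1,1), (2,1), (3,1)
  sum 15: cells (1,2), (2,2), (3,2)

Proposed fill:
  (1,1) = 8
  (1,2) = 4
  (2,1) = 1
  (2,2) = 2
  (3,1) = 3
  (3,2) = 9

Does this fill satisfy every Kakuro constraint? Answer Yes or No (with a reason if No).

No — the down run (1,1)–(3,1) sums to 12, not 11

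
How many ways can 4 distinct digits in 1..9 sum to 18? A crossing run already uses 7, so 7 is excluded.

7

4 distinct digits from 1–9 sum between 10 and 30.
Dropping sets that contain 7.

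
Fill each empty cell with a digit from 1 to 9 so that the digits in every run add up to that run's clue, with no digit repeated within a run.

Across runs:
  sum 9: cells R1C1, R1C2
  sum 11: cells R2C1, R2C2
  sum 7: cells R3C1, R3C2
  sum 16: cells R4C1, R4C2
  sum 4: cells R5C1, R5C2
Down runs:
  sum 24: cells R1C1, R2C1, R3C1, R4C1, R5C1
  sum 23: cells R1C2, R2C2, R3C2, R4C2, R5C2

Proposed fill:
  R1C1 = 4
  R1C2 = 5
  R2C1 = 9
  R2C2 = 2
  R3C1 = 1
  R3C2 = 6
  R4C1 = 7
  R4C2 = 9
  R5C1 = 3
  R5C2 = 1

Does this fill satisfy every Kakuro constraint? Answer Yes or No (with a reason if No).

Yes

Across: 4+5=9; 9+2=11; 1+6=7; 7+9=16; 3+1=4. Down: 4+9+1+7+3=24; 5+2+6+9+1=23. No digit repeats within any run.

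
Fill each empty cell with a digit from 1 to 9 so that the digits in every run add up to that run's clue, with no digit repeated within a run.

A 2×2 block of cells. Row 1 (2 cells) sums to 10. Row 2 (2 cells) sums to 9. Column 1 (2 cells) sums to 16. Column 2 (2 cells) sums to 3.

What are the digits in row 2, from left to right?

7, 2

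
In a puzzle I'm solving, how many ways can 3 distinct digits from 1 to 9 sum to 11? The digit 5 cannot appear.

4

3 distinct digits from 1–9 sum between 6 and 24.
Dropping sets that contain 5.
Enumerating: {1,2,8}, {1,3,7}, {1,4,6}, {2,3,6}.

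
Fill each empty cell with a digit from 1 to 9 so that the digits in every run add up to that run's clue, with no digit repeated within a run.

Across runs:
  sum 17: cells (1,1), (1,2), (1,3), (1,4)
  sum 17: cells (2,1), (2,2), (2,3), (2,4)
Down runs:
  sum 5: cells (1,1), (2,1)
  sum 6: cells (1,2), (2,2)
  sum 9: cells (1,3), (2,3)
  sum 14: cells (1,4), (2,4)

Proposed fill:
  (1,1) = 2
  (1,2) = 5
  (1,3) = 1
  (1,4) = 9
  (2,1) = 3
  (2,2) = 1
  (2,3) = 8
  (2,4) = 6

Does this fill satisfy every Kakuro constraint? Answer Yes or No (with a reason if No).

No — the across run (2,1)–(2,4) sums to 18, not 17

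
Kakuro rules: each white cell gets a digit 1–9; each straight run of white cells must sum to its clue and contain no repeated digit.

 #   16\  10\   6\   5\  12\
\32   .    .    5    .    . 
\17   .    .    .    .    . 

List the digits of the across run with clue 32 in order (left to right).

9 7 5 3 8

16 in 2 cells must be {7,9}.
The 17 across and the 16 down share only 7, so R2C1 = 7.
R2C3 = 6 − 5 = 1 completes the 6 down.
R1C1 = 16 − 7 = 9 completes the 16 down.
Nothing is forced directly, so branch on R2C5, whose candidates are 3 or 4. If R2C5 = 3: then R1C5 would have to be in {3,4,6,7,8} for the 32 across but in {9} for the 12 down — contradiction. So R2C5 = 4.
R1C5 = 12 − 4 = 8 completes the 12 down.
Nothing is forced directly, so branch on R2C2, whose candidates are 2 or 3. If R2C2 = 2: then R1C2 would have to be in {3,4,6,7} for the 32 across but in {8} for the 10 down — contradiction. So R2C2 = 3.
R1C2 = 10 − 3 = 7 completes the 10 down.
R1C4 = 32 − 29 = 3 completes the 32 across.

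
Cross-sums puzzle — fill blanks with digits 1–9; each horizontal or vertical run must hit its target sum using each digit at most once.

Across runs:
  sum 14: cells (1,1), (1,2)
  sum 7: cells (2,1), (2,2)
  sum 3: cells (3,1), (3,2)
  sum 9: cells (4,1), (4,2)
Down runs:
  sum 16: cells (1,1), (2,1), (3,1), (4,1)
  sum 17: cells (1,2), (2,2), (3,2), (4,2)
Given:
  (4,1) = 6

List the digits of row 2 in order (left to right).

3 4

3 in 2 cells must be {1,2}.
Given what's placed, (1,1) must be 5 to fit the 14 across and 16 down.
(1,2) = 14 − 5 = 9 completes the 14 across.
(4,2) = 9 − 6 = 3 completes the 9 across.
Given what's placed, (3,2) must be 1 to fit the 3 across and 17 down.
(2,2) = 17 − 13 = 4 completes the 17 down.
(3,1) = 3 − 1 = 2 completes the 3 across.
(2,1) = 7 − 4 = 3 completes the 7 across.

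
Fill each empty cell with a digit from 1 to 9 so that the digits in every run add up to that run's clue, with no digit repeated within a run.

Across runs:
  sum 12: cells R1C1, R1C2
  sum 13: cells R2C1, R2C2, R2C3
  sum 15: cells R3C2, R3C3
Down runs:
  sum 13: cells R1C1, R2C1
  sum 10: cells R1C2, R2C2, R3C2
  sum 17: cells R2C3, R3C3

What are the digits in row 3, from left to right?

6 9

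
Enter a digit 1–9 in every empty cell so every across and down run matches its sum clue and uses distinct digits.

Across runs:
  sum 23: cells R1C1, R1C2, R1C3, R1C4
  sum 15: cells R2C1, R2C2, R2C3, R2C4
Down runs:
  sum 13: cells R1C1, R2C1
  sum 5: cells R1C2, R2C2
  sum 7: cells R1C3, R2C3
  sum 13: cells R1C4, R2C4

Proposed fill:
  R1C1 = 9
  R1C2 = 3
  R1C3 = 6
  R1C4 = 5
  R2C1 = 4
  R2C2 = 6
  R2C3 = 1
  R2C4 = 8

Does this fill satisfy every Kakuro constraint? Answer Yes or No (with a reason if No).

No — the down run R1C2–R2C2 sums to 9, not 5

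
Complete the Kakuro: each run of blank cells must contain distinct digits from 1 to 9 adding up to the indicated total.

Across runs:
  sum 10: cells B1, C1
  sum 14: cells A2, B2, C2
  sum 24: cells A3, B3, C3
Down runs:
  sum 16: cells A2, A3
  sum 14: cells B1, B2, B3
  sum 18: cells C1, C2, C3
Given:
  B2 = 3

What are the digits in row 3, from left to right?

24 in 3 cells must be {7,8,9}; 16 in 2 cells must be {7,9}.
Nothing is forced directly, so branch on A2, whose candidates are 7 or 9. If A2 = 9: that forces C2 = 2, A3 = 7, B3 = 9, after which C3 would have to be in {8} for the 24 across but in {7,9} for the 18 down — contradiction. So A2 = 7.
C2 = 14 − 10 = 4 completes the 14 across.
A3 = 16 − 7 = 9 completes the 16 down.
Given what's placed, B3 must be 7 to fit the 24 across and 14 down.
C3 = 24 − 16 = 8 completes the 24 across.
B1 = 14 − 10 = 4 completes the 14 down.
C1 = 10 − 4 = 6 completes the 10 across.

9 7 8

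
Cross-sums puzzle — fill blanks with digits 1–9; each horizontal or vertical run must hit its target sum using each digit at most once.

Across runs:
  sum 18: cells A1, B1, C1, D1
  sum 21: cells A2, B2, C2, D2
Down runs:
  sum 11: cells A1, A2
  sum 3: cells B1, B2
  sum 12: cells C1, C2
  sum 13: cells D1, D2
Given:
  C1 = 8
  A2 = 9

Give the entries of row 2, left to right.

3 in 2 cells must be {1,2}.
A1 = 11 − 9 = 2 completes the 11 down.
B1 = 1: the only remaining digit allowed by both the 18 across and the 3 down.
D1 = 18 − 11 = 7 completes the 18 across.
B2 = 3 − 1 = 2 completes the 3 down.
C2 = 12 − 8 = 4 completes the 12 down.
D2 = 21 − 15 = 6 completes the 21 across.

9 2 4 6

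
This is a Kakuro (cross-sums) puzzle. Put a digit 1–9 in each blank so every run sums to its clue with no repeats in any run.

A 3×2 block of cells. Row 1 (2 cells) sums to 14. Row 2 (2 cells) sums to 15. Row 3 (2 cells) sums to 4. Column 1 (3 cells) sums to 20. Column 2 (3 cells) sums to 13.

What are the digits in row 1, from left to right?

9, 5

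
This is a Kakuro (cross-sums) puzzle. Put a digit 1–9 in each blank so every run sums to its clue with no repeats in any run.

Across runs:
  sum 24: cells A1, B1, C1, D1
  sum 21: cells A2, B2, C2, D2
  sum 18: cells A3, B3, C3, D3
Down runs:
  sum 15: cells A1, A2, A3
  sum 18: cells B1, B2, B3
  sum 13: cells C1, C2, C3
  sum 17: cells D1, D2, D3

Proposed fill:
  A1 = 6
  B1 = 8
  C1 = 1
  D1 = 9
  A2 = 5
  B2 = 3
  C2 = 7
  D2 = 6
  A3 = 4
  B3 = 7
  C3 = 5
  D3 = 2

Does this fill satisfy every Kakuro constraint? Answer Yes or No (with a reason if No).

Yes

Across: 6+8+1+9=24; 5+3+7+6=21; 4+7+5+2=18. Down: 6+5+4=15; 8+3+7=18; 1+7+5=13; 9+6+2=17. No digit repeats within any run.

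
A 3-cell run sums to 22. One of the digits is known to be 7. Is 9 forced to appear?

Yes

The only way to make 22 from 3 distinct digits under that restriction is {6,7,9}, which contains 9.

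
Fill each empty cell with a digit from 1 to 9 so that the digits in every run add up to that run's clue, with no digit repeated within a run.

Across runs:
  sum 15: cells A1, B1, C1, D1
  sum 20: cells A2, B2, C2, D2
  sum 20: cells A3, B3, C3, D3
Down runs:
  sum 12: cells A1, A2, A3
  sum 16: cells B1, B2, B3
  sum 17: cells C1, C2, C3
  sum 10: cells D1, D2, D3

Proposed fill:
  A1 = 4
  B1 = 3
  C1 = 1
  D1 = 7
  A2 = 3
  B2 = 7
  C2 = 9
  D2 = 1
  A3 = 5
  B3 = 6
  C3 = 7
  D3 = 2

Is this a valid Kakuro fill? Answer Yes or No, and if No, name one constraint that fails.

Across: 4+3+1+7=15; 3+7+9+1=20; 5+6+7+2=20. Down: 4+3+5=12; 3+7+6=16; 1+9+7=17; 7+1+2=10. No digit repeats within any run.

Yes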